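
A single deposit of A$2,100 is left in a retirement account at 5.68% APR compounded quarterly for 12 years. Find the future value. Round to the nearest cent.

A$4,131.92

Periodic rate i = 0.0568/4 = 0.0142; n = 12 × 4 = 48 periods.
FV = PV·(1+i)^n = 2,100 × 1.967583 = 4,131.9246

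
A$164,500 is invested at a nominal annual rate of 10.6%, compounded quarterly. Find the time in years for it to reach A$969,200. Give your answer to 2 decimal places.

Periodic rate i = 0.106/4 = 0.0265.
(1+i)^n = 969200/164500 = 5.89179, so n = ln 5.89179 / ln 1.0265 = 67.8097 quarters
= 67.8097/4 years

16.95 years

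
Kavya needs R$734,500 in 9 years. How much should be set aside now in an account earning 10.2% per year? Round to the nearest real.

PV = 734,500 / (1 + 0.102)^9 = 734,500 / 2.396814 = 306,448.4644

R$306,448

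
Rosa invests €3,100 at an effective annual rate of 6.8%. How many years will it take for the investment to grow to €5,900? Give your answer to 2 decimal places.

n = ln(5900/3100) / ln(1+0.068) = ln(1.90323) / 0.065788 = 9.7822 years

9.78 years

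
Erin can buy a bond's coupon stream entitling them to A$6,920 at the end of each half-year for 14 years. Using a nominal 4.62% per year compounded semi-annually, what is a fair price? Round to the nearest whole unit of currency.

With 2 periods per year: i = 0.0231, n = 28.
PV = PMT · [1 − (1+i)^(−n)] / i = 6920 · 20.450803 = 141,519.5583

A$141,520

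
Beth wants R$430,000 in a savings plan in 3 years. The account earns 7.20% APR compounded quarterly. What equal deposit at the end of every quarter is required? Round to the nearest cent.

R$32,422.85

Periodic rate i = 0.072/4 = 0.018; n = 3 × 4 = 12 periods.
FV-annuity factor = 13.262252; PMT = 430000 / 13.262252 = 32,422.8501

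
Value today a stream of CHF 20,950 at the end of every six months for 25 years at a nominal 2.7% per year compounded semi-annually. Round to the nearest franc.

CHF 758,140

With 2 periods per year: i = 0.0135, n = 50.
Annuity factor a(50|0.0135) = 36.188089; PV = 20950 × 36.188089 = 758,140.4715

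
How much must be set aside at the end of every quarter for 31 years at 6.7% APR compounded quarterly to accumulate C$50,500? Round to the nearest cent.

C$123.59

Periodic rate i = 0.067/4 = 0.01675; n = 31 × 4 = 124 periods.
FV-annuity factor = 408.619518; PMT = 50500 / 408.619518 = 123.5869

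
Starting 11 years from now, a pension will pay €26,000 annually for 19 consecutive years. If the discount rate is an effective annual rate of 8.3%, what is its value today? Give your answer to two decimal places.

Value one period before first payment (t=10): 26000 × [1 − (1+0.083)^(−19)] / 0.083 = 26000 × 9.399807 = 244,394.9842
PV₀ = 244,394.9842 / (1+0.083)^10 = 244,394.9842 / 2.219650 = 110,105.1727

€110,105.17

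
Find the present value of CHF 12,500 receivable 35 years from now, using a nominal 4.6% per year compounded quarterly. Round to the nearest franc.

CHF 2,522

i = 0.046/4 = 0.0115 per quarter; n = 35·4 = 140.
PV = 12,500 / (1 + 0.0115)^140 = 12,500 / 4.957060 = 2,521.6559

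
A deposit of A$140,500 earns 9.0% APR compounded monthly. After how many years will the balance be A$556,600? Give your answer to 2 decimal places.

Periodic rate i = 0.09/12 = 0.0075.
n = ln(556600/140500) / ln(1+0.0075) = ln(3.96157) / 0.007472 = 184.2394 months
= 184.2394/12 years

15.35 years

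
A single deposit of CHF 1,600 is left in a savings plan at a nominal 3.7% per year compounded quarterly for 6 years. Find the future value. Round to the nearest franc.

CHF 1,996

With 4 periods per year: i = 0.00925, n = 24.
FV = PV·(1+i)^n = 1,600 × 1.247298 = 1,995.6767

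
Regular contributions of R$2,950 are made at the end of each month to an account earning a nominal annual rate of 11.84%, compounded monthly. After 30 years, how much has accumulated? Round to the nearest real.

With 12 periods per year: i = 0.00986667, n = 360.
FV = 2950 × [(1+0.00986667)^360 − 1] / 0.00986667 = 2950 × 3373.074160 = 9,950,568.7710

R$9,950,569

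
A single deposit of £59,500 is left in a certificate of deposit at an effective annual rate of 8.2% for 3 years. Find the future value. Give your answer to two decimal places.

£75,370.04

59,500 × (1+0.082)^3 = 59,500 × 1.266723 = 75,370.0404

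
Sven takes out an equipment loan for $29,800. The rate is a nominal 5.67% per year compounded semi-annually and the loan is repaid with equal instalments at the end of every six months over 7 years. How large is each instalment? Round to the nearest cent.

Periodic rate i = 0.0567/2 = 0.02835; n = 7 × 2 = 14 periods.
Annuity-PV factor = 11.424180; PMT = 29800 / 11.424180 = 2,608.5023

$2,608.50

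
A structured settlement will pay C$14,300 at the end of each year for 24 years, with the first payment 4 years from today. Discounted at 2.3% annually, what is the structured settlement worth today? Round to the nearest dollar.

C$244,254

Value one period before first payment (t=3): 14300 × [1 − (1+0.023)^(−24)] / 0.023 = 14300 × 18.286591 = 261,498.2525
Discount back 3 years: 261,498.2525 × (1+0.023)^(−3) = 261,498.2525 × 0.934056 = 244,254.1154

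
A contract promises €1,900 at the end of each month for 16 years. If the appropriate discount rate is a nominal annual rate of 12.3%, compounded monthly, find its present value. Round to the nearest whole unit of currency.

i = 0.123/12 = 0.01025 per month; n = 16·12 = 192.
Annuity factor a(192|0.01025) = 83.790936; PV = 1900 × 83.790936 = 159,202.7787

€159,203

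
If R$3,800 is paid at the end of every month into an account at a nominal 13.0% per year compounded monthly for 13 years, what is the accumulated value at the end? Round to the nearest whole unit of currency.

i = 0.13/12 = 0.0108333 per month; n = 13·12 = 156.
FV = PMT · [(1+i)^n − 1] / i = 3800 · 403.426010 = 1,533,018.8389

R$1,533,019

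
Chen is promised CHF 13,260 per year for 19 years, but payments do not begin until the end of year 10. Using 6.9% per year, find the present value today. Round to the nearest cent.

Value one period before first payment (t=9): 13260 × [1 − (1+0.069)^(−19)] / 0.069 = 13260 × 10.413558 = 138,083.7819
Discount back 9 years: 138,083.7819 × (1+0.069)^(−9) = 138,083.7819 × 0.548530 = 75,743.1437

CHF 75,743.14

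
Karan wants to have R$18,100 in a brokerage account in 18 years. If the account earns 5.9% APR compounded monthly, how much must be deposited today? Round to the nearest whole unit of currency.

Periodic rate i = 0.059/12 = 0.00491667; n = 18 × 12 = 216 periods.
Discount factor = (1+0.00491667)^(−216) = 0.346665; PV = 18,100 × 0.346665 = 6,274.6278

R$6,275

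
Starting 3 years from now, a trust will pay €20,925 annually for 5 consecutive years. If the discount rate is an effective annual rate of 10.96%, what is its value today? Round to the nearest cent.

PV at t=2 (ordinary 5-year annuity): 20925 × a(5|0.1096) = 20925 × 3.699619 = 77,414.5258
Discount back 2 years: 77,414.5258 × (1+0.1096)^(−2) = 77,414.5258 × 0.812208 = 62,876.6742

€62,876.67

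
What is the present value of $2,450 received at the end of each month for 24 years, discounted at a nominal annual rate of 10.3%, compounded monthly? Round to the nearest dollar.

Periodic rate i = 0.103/12 = 0.00858333; n = 24 × 12 = 288 periods.
PV = 2450 × [1 − (1+0.00858333)^(−288)] / 0.00858333 = 2450 × 106.565703 = 261,085.9728

$261,086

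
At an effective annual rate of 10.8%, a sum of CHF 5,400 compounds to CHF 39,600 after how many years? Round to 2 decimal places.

(1+i)^n = 39600/5400 = 7.33333, so n = ln 7.33333 / ln 1.108 = 19.4276 years

19.43 years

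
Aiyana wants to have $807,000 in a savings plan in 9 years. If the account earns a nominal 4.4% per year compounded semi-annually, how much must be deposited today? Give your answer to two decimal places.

$545,453.09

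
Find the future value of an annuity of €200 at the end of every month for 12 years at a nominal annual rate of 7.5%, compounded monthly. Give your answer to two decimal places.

€46,487.16

Periodic rate i = 0.075/12 = 0.00625; n = 12 × 12 = 144 periods.
FV = 200 × [(1+0.00625)^144 − 1] / 0.00625 = 200 × 232.435809 = 46,487.1618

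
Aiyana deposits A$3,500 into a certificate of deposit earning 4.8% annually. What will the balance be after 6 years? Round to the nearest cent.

A$4,636.99

3,500 × (1+0.048)^6 = 3,500 × 1.324853 = 4,636.9855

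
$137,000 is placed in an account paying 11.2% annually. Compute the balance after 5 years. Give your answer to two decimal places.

$232,940.23

137,000 × (1+0.112)^5 = 137,000 × 1.700294 = 232,940.2318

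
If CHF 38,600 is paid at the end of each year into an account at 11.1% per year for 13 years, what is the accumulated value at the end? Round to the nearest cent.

Accumulation factor s(13|0.111) = 26.387447; FV = 38600 × 26.387447 = 1,018,555.4731

CHF 1,018,555.47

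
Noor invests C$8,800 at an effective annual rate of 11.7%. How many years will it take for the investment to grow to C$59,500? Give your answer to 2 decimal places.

n = ln(59500/8800) / ln(1+0.117) = ln(6.76136) / 0.110647 = 17.2732 years

17.27 years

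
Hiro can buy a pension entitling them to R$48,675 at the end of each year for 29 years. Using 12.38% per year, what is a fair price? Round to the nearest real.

PV = 48675 × [1 − (1+0.1238)^(−29)] / 0.1238 = 48675 × 7.803830 = 379,851.4295

R$379,851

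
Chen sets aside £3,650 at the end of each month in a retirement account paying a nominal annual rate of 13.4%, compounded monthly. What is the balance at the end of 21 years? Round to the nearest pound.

With 12 periods per year: i = 0.0111667, n = 252.
FV = 3650 × [(1+0.0111667)^252 − 1] / 0.0111667 = 3650 × 1380.754937 = 5,039,755.5213

£5,039,756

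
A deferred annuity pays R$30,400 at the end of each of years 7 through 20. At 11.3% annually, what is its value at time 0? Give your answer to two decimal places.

R$109,907.16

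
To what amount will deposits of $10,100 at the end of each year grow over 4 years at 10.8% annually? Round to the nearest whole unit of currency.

$47,429

FV = 10100 × [(1+0.108)^4 − 1] / 0.108 = 10100 × 4.695916 = 47,428.7487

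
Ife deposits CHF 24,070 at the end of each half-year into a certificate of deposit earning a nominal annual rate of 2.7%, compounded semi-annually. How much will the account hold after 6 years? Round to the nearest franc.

CHF 311,281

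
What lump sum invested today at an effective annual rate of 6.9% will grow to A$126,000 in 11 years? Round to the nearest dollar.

PV = FV·(1+i)^(−n) = 126,000 × 0.480004 = 60,480.5578

A$60,481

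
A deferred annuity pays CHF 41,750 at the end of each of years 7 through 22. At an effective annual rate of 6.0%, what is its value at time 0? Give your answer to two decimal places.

PV at t=6 (ordinary 16-year annuity): 41750 × a(16|0.06) = 41750 × 10.105895 = 421,921.1276
PV₀ = 421,921.1276 / (1+0.06)^6 = 421,921.1276 / 1.418519 = 297,437.7461

CHF 297,437.75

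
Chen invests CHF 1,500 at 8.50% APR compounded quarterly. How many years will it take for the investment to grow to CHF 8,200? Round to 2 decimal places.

Periodic rate i = 0.085/4 = 0.02125.
(1+i)^n = 8200/1500 = 5.46667, so n = ln 5.46667 / ln 1.02125 = 80.7837 quarters
= 80.7837/4 years

20.20 years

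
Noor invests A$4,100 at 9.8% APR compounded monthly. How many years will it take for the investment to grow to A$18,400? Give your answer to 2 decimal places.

15.38 years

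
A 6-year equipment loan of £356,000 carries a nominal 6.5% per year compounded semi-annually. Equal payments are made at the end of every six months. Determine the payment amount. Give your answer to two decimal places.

i = 0.065/2 = 0.0325 per half-year; n = 6·2 = 12.
PMT = 356000 / ( [1 − (1+0.0325)^(−12)] / 0.0325 ) = 356000 / 9.807076 = 36,300.3189

£36,300.32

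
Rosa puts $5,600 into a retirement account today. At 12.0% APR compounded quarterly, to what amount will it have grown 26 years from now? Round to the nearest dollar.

$121,132

With 4 periods per year: i = 0.03, n = 104.
5,600 × (1+0.03)^104 = 5,600 × 21.630740 = 121,132.1418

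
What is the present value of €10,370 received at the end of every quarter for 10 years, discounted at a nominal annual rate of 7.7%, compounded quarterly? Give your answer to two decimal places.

With 4 periods per year: i = 0.01925, n = 40.
PV = 10370 × [1 − (1+0.01925)^(−40)] / 0.01925 = 10370 × 27.718775 = 287,443.6926

€287,443.69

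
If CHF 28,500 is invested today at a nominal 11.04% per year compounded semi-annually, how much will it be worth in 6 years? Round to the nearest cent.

CHF 54,307.81

i = 0.1104/2 = 0.0552 per half-year; n = 6·2 = 12.
FV = PV·(1+i)^n = 28,500 × 1.905537 = 54,307.8051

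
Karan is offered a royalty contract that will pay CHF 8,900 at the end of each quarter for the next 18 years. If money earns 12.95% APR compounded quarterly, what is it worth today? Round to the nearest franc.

Periodic rate i = 0.1295/4 = 0.032375; n = 18 × 4 = 72 periods.
PV = 8900 × [1 − (1+0.032375)^(−72)] / 0.032375 = 8900 × 27.772789 = 247,177.8251

CHF 247,178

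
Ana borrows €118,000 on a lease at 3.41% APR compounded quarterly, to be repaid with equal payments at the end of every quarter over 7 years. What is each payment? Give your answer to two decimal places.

Periodic rate i = 0.0341/4 = 0.008525; n = 7 × 4 = 28 periods.
Annuity-PV factor = 24.815434; PMT = 118000 / 24.815434 = 4,755.1052

€4,755.11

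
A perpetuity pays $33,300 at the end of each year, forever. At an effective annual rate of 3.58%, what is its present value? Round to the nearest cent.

$930,167.60

PV = PMT / i = 33300 / 0.0358 = 930,167.5978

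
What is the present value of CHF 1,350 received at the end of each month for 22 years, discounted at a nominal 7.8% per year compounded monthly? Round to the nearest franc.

Periodic rate i = 0.078/12 = 0.0065; n = 22 × 12 = 264 periods.
PV = PMT · [1 − (1+i)^(−n)] / i = 1350 · 126.033084 = 170,144.6633

CHF 170,145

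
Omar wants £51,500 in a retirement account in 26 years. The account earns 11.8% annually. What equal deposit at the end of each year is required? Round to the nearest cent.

PMT = 51500 / ( [(1+0.118)^26 − 1] / 0.118 ) = 51500 / 145.555271 = 353.8175

£353.82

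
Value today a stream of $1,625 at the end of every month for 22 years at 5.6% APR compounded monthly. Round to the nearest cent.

i = 0.056/12 = 0.00466667 per month; n = 22·12 = 264.
PV = 1625 × [1 − (1+0.00466667)^(−264)] / 0.00466667 = 1625 × 151.597341 = 246,345.6795

$246,345.68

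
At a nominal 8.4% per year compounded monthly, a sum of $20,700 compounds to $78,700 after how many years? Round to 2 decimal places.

Periodic rate i = 0.084/12 = 0.007.
n = ln(78700/20700) / ln(1+0.007) = ln(3.80193) / 0.006976 = 191.4540 months
= 191.4540/12 years

15.95 years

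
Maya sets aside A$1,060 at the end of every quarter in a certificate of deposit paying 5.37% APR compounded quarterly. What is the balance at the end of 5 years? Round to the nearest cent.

A$24,134.56

Periodic rate i = 0.0537/4 = 0.013425; n = 5 × 4 = 20 periods.
FV = 1060 × [(1+0.013425)^20 − 1] / 0.013425 = 1060 × 22.768457 = 24,134.5643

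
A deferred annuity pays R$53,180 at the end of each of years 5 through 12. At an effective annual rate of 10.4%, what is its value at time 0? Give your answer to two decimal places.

Value one period before first payment (t=4): 53180 × [1 − (1+0.104)^(−8)] / 0.104 = 53180 × 5.258119 = 279,626.7478
PV₀ = 279,626.7478 / (1+0.104)^4 = 279,626.7478 / 1.485512 = 188,235.8841

R$188,235.88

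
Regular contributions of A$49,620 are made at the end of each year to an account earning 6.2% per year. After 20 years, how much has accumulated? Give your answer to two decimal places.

A$1,865,034.53

FV = 49620 × [(1+0.062)^20 − 1] / 0.062 = 49620 × 37.586347 = 1,865,034.5319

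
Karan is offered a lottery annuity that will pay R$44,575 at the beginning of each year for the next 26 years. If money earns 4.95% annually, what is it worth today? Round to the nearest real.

R$675,973

PV = 44575 × [1 − (1+0.0495)^(−26)] / 0.0495 × (1+i) = 44575 × 15.164846 = 675,972.9977
Payments are at the start of each period, so multiply by (1+i).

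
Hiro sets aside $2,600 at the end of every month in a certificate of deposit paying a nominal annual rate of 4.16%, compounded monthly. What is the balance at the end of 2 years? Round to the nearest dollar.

i = 0.0416/12 = 0.00346667 per month; n = 2·12 = 24.
FV = 2600 × [(1+0.00346667)^24 − 1] / 0.00346667 = 2600 × 24.981573 = 64,952.0895

$64,952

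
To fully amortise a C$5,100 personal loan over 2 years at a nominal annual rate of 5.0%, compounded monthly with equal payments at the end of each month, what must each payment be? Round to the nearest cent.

Periodic rate i = 0.05/12 = 0.00416667; n = 2 × 12 = 24 periods.
PMT = 5100 / ( [1 − (1+0.00416667)^(−24)] / 0.00416667 ) = 5100 / 22.793898 = 223.7441

C$223.74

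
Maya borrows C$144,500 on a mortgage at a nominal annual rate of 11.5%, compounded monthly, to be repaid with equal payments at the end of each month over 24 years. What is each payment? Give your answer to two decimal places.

C$1,479.68

With 12 periods per year: i = 0.00958333, n = 288.
Annuity-PV factor = 97.656106; PMT = 144500 / 97.656106 = 1,479.6822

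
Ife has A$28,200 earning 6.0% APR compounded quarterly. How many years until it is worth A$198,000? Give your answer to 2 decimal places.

Periodic rate i = 0.06/4 = 0.015.
n = ln(198000/28200) / ln(1+0.015) = ln(7.02128) / 0.014889 = 130.9017 quarters
= 130.9017/4 years

32.73 years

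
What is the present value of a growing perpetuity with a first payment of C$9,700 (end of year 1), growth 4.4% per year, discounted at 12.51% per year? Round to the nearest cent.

PV = D₁/(r − g) = 9700/(0.1251 − 0.044) = 119,605.4254

C$119,605.43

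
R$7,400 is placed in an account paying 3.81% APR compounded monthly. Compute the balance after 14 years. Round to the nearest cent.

Periodic rate i = 0.0381/12 = 0.003175; n = 14 × 12 = 168 periods.
FV = 7,400 × (1 + 0.003175)^168 = 12,604.2621

R$12,604.26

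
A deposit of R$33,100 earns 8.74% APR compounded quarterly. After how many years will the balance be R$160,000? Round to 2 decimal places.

Periodic rate i = 0.0874/4 = 0.02185.
n = ln(160000/33100) / ln(1+0.02185) = ln(4.83384) / 0.021615 = 72.8967 quarters
= 72.8967/4 years

18.22 years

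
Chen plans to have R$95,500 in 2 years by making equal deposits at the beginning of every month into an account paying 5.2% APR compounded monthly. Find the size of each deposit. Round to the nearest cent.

R$3,768.11

With 12 periods per year: i = 0.00433333, n = 24.
PMT = 95500 / ( [(1+0.00433333)^24 − 1] / 0.00433333 × (1+i) ) = 95500 / 25.344237 = 3,768.1150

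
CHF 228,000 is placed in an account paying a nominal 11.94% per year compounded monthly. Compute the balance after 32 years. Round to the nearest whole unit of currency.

i = 0.1194/12 = 0.00995 per month; n = 32·12 = 384.
FV = PV·(1+i)^n = 228,000 × 44.786944 = 10,211,423.3106

CHF 10,211,423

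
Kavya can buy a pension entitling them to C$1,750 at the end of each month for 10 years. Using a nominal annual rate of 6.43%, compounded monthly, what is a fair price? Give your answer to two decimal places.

i = 0.0643/12 = 0.00535833 per month; n = 10·12 = 120.
Annuity factor a(120|0.00535833) = 88.345359; PV = 1750 × 88.345359 = 154,604.3783

C$154,604.38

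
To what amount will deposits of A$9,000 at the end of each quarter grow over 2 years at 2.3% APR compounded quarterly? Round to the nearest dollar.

A$73,466

With 4 periods per year: i = 0.00575, n = 8.
FV = 9000 × [(1+0.00575)^8 − 1] / 0.00575 = 9000 × 8.162865 = 73,465.7838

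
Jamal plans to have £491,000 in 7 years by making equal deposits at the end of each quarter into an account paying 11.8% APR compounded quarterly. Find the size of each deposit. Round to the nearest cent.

i = 0.118/4 = 0.0295 per quarter; n = 7·4 = 28.
FV-annuity factor = 42.611274; PMT = 491000 / 42.611274 = 11,522.7722

£11,522.77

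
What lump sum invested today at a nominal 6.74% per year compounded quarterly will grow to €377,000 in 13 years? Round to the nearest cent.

With 4 periods per year: i = 0.01685, n = 52.
Discount factor = (1+0.01685)^(−52) = 0.419413; PV = 377,000 × 0.419413 = 158,118.5838

€158,118.58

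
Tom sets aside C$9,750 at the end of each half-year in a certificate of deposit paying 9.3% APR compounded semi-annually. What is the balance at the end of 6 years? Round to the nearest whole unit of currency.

Periodic rate i = 0.093/2 = 0.0465; n = 6 × 2 = 12 periods.
Accumulation factor s(12|0.0465) = 15.598377; FV = 9750 × 15.598377 = 152,084.1716

C$152,084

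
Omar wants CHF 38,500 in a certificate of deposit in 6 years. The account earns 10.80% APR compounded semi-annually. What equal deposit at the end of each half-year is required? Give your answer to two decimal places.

CHF 2,363.32

i = 0.108/2 = 0.054 per half-year; n = 6·2 = 12.
PMT = 38500 / ( [(1+0.054)^12 − 1] / 0.054 ) = 38500 / 16.290644 = 2,363.3198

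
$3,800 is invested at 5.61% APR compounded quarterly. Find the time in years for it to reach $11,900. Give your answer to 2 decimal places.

Periodic rate i = 0.0561/4 = 0.014025.
(1+i)^n = 11900/3800 = 3.13158, so n = ln 3.13158 / ln 1.01402 = 81.9625 quarters
= 81.9625/4 years

20.49 years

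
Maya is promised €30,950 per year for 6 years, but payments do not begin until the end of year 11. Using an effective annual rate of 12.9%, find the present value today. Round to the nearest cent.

Value one period before first payment (t=10): 30950 × [1 − (1+0.129)^(−6)] / 0.129 = 30950 × 4.008707 = 124,069.4787
PV₀ = 124,069.4787 / (1+0.129)^10 = 124,069.4787 / 3.364646 = 36,874.4489

€36,874.45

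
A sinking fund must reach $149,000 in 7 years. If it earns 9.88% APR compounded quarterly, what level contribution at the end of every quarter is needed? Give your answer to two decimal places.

$3,754.65

With 4 periods per year: i = 0.0247, n = 28.
FV-annuity factor = 39.684129; PMT = 149000 / 39.684129 = 3,754.6496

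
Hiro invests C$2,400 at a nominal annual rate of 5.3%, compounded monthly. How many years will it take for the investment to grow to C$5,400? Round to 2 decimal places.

15.33 years

Periodic rate i = 0.053/12 = 0.00441667.
n = ln(5400/2400) / ln(1+0.00441667) = ln(2.25000) / 0.004407 = 184.0120 months
= 184.0120/12 years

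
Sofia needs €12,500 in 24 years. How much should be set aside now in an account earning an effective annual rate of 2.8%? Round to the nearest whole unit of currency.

€6,443

PV = 12,500 / (1 + 0.028)^24 = 12,500 / 1.940148 = 6,442.8091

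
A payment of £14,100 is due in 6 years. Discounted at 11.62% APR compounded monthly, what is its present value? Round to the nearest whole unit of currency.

Periodic rate i = 0.1162/12 = 0.00968333; n = 6 × 12 = 72 periods.
PV = 14,100 / (1 + 0.00968333)^72 = 14,100 / 2.001398 = 7,045.0749

£7,045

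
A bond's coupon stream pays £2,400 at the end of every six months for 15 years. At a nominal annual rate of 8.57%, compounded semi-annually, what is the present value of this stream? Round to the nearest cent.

With 2 periods per year: i = 0.04285, n = 30.
PV = 2400 × [1 − (1+0.04285)^(−30)] / 0.04285 = 2400 × 16.709050 = 40,101.7206

£40,101.72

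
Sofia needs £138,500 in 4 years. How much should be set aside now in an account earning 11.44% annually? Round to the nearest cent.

£89,801.87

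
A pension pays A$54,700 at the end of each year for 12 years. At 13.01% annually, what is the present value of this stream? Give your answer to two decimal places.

A$323,549.44

PV = PMT · [1 − (1+i)^(−n)] / i = 54700 · 5.914981 = 323,549.4357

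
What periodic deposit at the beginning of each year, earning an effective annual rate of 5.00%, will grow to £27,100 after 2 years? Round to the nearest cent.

£12,590.01

FV-annuity factor × (1+i) = 2.152500; PMT = 27100 / 2.152500 = 12,590.0116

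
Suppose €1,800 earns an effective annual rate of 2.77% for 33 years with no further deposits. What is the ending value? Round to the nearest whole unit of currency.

FV = 1,800 × (1 + 0.0277)^33 = 4,434.6798

€4,435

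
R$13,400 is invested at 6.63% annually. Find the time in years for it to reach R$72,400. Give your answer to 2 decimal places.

26.28 years

n = ln(72400/13400) / ln(1+0.0663) = ln(5.40299) / 0.064195 = 26.2787 years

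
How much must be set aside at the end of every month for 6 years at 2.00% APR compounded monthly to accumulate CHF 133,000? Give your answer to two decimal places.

i = 0.02/12 = 0.00166667 per month; n = 6·12 = 72.
FV-annuity factor = 76.430540; PMT = 133000 / 76.430540 = 1,740.1421

CHF 1,740.14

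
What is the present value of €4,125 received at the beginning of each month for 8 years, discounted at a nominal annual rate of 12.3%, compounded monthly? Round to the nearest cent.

€253,822.02

With 12 periods per year: i = 0.01025, n = 96.
PV = PMT · [1 − (1+i)^(−n)] / i × (1+i) = 4125 · 61.532612 = 253,822.0249
Payments are at the start of each period, so multiply by (1+i).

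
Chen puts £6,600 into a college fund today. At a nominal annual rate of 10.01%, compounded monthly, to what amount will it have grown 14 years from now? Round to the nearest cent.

£26,646.48

i = 0.1001/12 = 0.00834167 per month; n = 14·12 = 168.
FV = PV·(1+i)^n = 6,600 × 4.037345 = 26,646.4770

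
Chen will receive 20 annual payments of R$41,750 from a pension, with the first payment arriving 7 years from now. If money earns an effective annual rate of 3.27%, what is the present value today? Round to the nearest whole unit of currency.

Value one period before first payment (t=6): 41750 × [1 − (1+0.0327)^(−20)] / 0.0327 = 41750 × 14.512785 = 605,908.7764
Discount back 6 years: 605,908.7764 × (1+0.0327)^(−6) = 605,908.7764 × 0.824432 = 499,530.6965

R$499,531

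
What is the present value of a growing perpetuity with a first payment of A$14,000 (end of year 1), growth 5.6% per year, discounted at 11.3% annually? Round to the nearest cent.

A$245,614.04

PV = D₁/(r − g) = 14000/(0.113 − 0.056) = 245,614.0351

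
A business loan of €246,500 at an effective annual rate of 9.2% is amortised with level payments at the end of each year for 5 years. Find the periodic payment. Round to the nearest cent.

Annuity-PV factor = 3.869550; PMT = 246500 / 3.869550 = 63,702.4968

€63,702.50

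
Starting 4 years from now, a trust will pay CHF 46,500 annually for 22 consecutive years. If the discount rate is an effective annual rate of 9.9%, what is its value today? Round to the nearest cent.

CHF 309,506.32

PV at t=3 (ordinary 22-year annuity): 46500 × a(22|0.099) = 46500 × 8.835063 = 410,830.4277
PV₀ = 410,830.4277 / (1+0.099)^3 = 410,830.4277 / 1.327373 = 309,506.3220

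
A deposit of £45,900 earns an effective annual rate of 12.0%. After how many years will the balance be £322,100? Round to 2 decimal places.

17.19 years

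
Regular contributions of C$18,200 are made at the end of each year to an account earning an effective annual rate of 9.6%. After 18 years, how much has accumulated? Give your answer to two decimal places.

Accumulation factor s(18|0.096) = 43.823216; FV = 18200 × 43.823216 = 797,582.5318

C$797,582.53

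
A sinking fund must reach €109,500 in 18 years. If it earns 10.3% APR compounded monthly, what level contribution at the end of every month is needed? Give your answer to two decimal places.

Periodic rate i = 0.103/12 = 0.00858333; n = 18 × 12 = 216 periods.
PMT = 109500 / ( [(1+0.00858333)^216 − 1] / 0.00858333 ) = 109500 / 621.552420 = 176.1718

€176.17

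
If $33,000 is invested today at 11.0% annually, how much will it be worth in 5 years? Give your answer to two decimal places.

$55,606.92

33,000 × (1+0.11)^5 = 33,000 × 1.685058 = 55,606.9191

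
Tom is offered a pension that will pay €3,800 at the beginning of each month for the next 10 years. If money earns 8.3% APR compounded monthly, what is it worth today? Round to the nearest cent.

€311,285.96

i = 0.083/12 = 0.00691667 per month; n = 10·12 = 120.
Annuity factor a(120|0.00691667) × (1+i) = 81.917358; PV = 3800 × 81.917358 = 311,285.9606
(annuity-due: payments at period start, so ×(1+i).)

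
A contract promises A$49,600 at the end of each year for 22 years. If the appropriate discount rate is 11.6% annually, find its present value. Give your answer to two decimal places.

A$389,355.58

Annuity factor a(22|0.116) = 7.849911; PV = 49600 × 7.849911 = 389,355.5812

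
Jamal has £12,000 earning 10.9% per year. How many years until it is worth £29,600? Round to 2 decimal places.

(1+i)^n = 29600/12000 = 2.46667, so n = ln 2.46667 / ln 1.109 = 8.7268 years

8.73 years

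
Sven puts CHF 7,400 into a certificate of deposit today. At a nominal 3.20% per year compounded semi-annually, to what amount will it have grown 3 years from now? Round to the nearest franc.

CHF 8,139

With 2 periods per year: i = 0.016, n = 6.
FV = PV·(1+i)^n = 7,400 × 1.099923 = 8,139.4295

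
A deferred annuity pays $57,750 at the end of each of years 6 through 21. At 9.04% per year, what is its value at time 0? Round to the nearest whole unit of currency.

$310,661

PV at t=5 (ordinary 16-year annuity): 57750 × a(16|0.0904) = 57750 × 8.292085 = 478,867.9208
PV₀ = 478,867.9208 / (1+0.0904)^5 = 478,867.9208 / 1.541449 = 310,660.8532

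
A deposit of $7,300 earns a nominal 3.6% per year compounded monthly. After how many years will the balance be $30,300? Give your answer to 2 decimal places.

39.59 years

Periodic rate i = 0.036/12 = 0.003.
(1+i)^n = 30300/7300 = 4.15068, so n = ln 4.15068 / ln 1.003 = 475.1357 months
= 475.1357/12 years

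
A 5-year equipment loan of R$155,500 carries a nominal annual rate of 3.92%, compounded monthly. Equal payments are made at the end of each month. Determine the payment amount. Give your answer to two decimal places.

R$2,858.16

i = 0.0392/12 = 0.00326667 per month; n = 5·12 = 60.
PMT = 155500 / ( [1 − (1+0.00326667)^(−60)] / 0.00326667 ) = 155500 / 54.405656 = 2,858.1587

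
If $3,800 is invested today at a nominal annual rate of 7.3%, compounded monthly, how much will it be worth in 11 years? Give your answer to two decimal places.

Periodic rate i = 0.073/12 = 0.00608333; n = 11 × 12 = 132 periods.
FV = 3,800 × (1 + 0.00608333)^132 = 8,461.8554

$8,461.86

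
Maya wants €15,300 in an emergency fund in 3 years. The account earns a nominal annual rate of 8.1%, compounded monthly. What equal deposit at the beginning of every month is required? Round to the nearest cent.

€374.35

Periodic rate i = 0.081/12 = 0.00675; n = 3 × 12 = 36 periods.
FV-annuity factor × (1+i) = 40.870771; PMT = 15300 / 40.870771 = 374.3507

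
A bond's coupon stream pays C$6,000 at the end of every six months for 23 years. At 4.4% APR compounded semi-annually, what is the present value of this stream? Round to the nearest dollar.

C$172,500

Periodic rate i = 0.044/2 = 0.022; n = 23 × 2 = 46 periods.
Annuity factor a(46|0.022) = 28.749944; PV = 6000 × 28.749944 = 172,499.6654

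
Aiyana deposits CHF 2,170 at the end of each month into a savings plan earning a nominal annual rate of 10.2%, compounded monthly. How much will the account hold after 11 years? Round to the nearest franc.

CHF 525,003

With 12 periods per year: i = 0.0085, n = 132.
FV = 2170 × [(1+0.0085)^132 − 1] / 0.0085 = 2170 × 241.936818 = 525,002.8956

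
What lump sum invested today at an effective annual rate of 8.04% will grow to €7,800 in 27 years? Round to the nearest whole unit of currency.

€967

PV = 7,800 / (1 + 0.0804)^27 = 7,800 / 8.068328 = 966.7431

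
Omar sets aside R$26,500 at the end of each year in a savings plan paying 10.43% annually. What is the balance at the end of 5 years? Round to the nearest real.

R$163,176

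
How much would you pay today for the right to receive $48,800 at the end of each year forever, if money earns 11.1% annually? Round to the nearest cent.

PV = C/r = 48800/0.111 = 439,639.6396

$439,639.64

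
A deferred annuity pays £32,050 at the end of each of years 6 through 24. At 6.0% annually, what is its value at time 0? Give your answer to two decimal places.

Value one period before first payment (t=5): 32050 × [1 − (1+0.06)^(−19)] / 0.06 = 32050 × 11.158116 = 357,617.6336
PV₀ = 357,617.6336 / (1+0.06)^5 = 357,617.6336 / 1.338226 = 267,232.6994

£267,232.70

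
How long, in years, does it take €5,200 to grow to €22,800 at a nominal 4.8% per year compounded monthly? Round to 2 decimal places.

30.86 years

Periodic rate i = 0.048/12 = 0.004.
n = ln(22800/5200) / ln(1+0.004) = ln(4.38462) / 0.003992 = 370.2640 months
= 370.2640/12 years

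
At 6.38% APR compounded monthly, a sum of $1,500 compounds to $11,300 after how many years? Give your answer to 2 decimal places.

31.74 years

Periodic rate i = 0.0638/12 = 0.00531667.
n = ln(11300/1500) / ln(1+0.00531667) = ln(7.53333) / 0.005303 = 380.8215 months
= 380.8215/12 years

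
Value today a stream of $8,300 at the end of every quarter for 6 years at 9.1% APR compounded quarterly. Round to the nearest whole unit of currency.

$152,203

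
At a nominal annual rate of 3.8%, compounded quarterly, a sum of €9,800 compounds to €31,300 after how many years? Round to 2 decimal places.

Periodic rate i = 0.038/4 = 0.0095.
(1+i)^n = 31300/9800 = 3.19388, so n = ln 3.19388 / ln 1.0095 = 122.8150 quarters
= 122.8150/4 years

30.70 years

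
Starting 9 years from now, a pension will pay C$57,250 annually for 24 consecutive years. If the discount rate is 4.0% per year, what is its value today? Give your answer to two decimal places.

PV at t=8 (ordinary 24-year annuity): 57250 × a(24|0.04) = 57250 × 15.246963 = 872,888.6398
PV₀ = 872,888.6398 / (1+0.04)^8 = 872,888.6398 / 1.368569 = 637,811.1792

C$637,811.18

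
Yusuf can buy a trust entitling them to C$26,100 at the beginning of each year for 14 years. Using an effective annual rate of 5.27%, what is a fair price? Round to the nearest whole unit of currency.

PV = 26100 × [1 − (1+0.0527)^(−14)] / 0.0527 × (1+i) = 26100 × 10.242723 = 267,335.0660
(Beginning-of-period payments → annuity-due factor ×(1+i).)

C$267,335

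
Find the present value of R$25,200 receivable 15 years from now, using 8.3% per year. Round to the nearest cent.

R$7,620.33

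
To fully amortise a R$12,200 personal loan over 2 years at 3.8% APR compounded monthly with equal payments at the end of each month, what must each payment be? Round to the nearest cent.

R$528.70

i = 0.038/12 = 0.00316667 per month; n = 2·12 = 24.
Annuity-PV factor = 23.075525; PMT = 12200 / 23.075525 = 528.6987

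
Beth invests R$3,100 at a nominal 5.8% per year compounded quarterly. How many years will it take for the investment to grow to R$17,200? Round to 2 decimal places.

Periodic rate i = 0.058/4 = 0.0145.
n = ln(17200/3100) / ln(1+0.0145) = ln(5.54839) / 0.014396 = 119.0276 quarters
= 119.0276/4 years

29.76 years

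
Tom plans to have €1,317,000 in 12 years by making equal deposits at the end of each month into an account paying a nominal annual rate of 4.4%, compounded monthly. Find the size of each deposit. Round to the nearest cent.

With 12 periods per year: i = 0.00366667, n = 144.
PMT = 1.317e+06 / ( [(1+0.00366667)^144 − 1] / 0.00366667 ) = 1.317e+06 / 189.245823 = 6,959.2025

€6,959.20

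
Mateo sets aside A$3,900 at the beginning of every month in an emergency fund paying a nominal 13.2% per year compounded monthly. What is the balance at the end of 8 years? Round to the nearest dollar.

A$666,107

i = 0.132/12 = 0.011 per month; n = 8·12 = 96.
FV = 3900 × [(1+0.011)^96 − 1] / 0.011 × (1+i) = 3900 × 170.796555 = 666,106.5661
Payments are at the start of each period, so multiply by (1+i).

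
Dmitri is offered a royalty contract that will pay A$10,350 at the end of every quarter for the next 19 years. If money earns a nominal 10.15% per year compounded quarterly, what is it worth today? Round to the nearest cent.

With 4 periods per year: i = 0.025375, n = 76.
Annuity factor a(76|0.025375) = 33.540640; PV = 10350 × 33.540640 = 347,145.6271

A$347,145.63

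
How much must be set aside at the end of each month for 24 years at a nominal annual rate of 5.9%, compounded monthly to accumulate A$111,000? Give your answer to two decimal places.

A$175.69

i = 0.059/12 = 0.00491667 per month; n = 24·12 = 288.
FV-annuity factor = 631.796502; PMT = 111000 / 631.796502 = 175.6895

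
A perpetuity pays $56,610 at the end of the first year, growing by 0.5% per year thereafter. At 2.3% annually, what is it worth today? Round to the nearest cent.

$3,145,000.00

PV = PMT / (i − g) = 56610 / (0.023 − 0.005) = 56610 / 0.018000 = 3,145,000.0000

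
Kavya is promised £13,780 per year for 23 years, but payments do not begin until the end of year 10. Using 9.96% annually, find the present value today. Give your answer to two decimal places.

Value one period before first payment (t=9): 13780 × [1 − (1+0.0996)^(−23)] / 0.0996 = 13780 × 8.909475 = 122,772.5667
PV₀ = 122,772.5667 / (1+0.0996)^9 = 122,772.5667 / 2.350242 = 52,238.2663

£52,238.27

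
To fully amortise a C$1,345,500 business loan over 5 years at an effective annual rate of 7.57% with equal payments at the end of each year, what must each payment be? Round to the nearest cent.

C$333,178.76

Annuity-PV factor = 4.038373; PMT = 1.3455e+06 / 4.038373 = 333,178.7622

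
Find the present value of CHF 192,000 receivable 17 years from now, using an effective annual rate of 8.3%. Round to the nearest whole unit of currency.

CHF 49,501

PV = 192,000 / (1 + 0.083)^17 = 192,000 / 3.878678 = 49,501.3982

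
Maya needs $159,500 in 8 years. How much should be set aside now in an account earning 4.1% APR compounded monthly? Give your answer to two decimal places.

$114,962.15

Periodic rate i = 0.041/12 = 0.00341667; n = 8 × 12 = 96 periods.
PV = 159,500 / (1 + 0.00341667)^96 = 159,500 / 1.387413 = 114,962.1545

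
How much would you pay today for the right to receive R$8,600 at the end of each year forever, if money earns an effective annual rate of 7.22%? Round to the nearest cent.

PV = C/r = 8600/0.0722 = 119,113.5734

R$119,113.57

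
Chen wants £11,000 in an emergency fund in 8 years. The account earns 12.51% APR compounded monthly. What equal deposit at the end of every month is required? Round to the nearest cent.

£67.20

i = 0.1251/12 = 0.010425 per month; n = 8·12 = 96.
PMT = 11000 / ( [(1+0.010425)^96 − 1] / 0.010425 ) = 11000 / 163.683444 = 67.2029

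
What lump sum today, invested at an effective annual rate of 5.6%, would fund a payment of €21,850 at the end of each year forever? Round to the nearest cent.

PV = PMT / i = 21850 / 0.056 = 390,178.5714

€390,178.57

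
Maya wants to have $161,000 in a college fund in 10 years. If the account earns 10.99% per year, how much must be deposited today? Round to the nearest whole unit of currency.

$56,753

PV = FV·(1+i)^(−n) = 161,000 × 0.352502 = 56,752.8090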